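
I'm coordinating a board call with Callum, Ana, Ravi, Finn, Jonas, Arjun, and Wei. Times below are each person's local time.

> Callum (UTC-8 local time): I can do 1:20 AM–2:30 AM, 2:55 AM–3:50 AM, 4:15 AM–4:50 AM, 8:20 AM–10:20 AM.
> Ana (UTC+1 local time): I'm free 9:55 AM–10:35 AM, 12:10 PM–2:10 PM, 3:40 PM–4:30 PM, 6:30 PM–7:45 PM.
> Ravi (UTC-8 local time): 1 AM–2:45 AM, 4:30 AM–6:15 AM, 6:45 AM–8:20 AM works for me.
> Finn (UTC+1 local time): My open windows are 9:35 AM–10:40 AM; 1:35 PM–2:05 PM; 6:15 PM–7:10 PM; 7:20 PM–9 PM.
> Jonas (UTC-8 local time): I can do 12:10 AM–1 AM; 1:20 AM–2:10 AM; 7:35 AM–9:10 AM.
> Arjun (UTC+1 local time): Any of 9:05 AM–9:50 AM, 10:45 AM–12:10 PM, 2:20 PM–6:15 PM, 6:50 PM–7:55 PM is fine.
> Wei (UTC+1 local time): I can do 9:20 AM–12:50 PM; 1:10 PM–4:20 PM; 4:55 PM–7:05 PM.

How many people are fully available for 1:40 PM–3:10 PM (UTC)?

2

Callum in UTC: 09:20-10:30, 10:55-11:50, 12:15-12:50, 16:20-18:20 (add 8h to convert from UTC-8).
Ana in UTC: 08:55-09:35, 11:10-13:10, 14:40-15:30, 17:30-18:45 (subtract 1h to convert from UTC+1).
Ravi in UTC: 09:00-10:45, 12:30-14:15, 14:45-16:20 (add 8h to convert from UTC-8).
Finn in UTC: 08:35-09:40, 12:35-13:05, 17:15-18:10, 18:20-20:00 (subtract 1h to convert from UTC+1).
Jonas in UTC: 08:10-09:00, 09:20-10:10, 15:35-17:10 (add 8h to convert from UTC-8).
Arjun in UTC: 08:05-08:50, 09:45-11:10, 13:20-17:15, 17:50-18:55 (subtract 1h to convert from UTC+1).
Wei in UTC: 08:20-11:50, 12:10-15:20, 15:55-18:05 (subtract 1h to convert from UTC+1).
Arjun and Wei can make the full 13:40-15:10 slot — that's 2.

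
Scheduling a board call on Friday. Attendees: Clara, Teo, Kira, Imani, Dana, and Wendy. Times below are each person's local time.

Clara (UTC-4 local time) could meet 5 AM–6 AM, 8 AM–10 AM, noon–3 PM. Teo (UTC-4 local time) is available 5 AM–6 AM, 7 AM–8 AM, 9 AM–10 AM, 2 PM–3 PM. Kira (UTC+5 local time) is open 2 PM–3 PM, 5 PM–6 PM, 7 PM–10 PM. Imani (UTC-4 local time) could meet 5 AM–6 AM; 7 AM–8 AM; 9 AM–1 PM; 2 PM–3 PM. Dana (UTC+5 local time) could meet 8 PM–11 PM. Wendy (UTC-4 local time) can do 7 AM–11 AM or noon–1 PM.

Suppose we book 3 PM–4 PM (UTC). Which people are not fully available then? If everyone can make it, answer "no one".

Clara, Teo, Wendy

Clara in UTC: 09:00-10:00, 12:00-14:00, 16:00-19:00 (add 4h to convert from UTC-4).
Teo in UTC: 09:00-10:00, 11:00-12:00, 13:00-14:00, 18:00-19:00 (add 4h to convert from UTC-4).
Kira in UTC: 09:00-10:00, 12:00-13:00, 14:00-17:00 (subtract 5h to convert from UTC+5).
Imani in UTC: 09:00-10:00, 11:00-12:00, 13:00-17:00, 18:00-19:00 (add 4h to convert from UTC-4).
Dana in UTC: 15:00-18:00 (subtract 5h to convert from UTC+5).
Wendy in UTC: 11:00-15:00, 16:00-17:00 (add 4h to convert from UTC-4).
Clara: not fully free for 15:00-16:00. Teo: not fully free for 15:00-16:00. Kira: free for 15:00-16:00. Imani: free for 15:00-16:00. Dana: free for 15:00-16:00. Wendy: not fully free for 15:00-16:00.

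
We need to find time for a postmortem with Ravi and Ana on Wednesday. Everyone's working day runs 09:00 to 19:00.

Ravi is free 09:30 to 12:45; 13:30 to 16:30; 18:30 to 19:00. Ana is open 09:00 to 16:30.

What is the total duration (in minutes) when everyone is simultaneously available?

375

Ravi ∩ Ana: 09:30-12:45, 13:30-16:30.
Summing the common windows: 195 + 180 = 375 minutes.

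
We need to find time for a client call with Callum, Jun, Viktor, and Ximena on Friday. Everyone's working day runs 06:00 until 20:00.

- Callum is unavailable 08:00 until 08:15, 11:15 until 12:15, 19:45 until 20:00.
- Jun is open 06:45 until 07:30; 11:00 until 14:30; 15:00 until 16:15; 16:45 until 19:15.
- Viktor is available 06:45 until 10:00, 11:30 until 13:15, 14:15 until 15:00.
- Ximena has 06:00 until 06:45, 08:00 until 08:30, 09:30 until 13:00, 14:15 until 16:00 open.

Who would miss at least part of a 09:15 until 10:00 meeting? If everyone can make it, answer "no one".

Callum free: 06:00-08:00, 08:15-11:15, 12:15-19:45 (invert busy blocks within the working day).
Jun free: 06:45-07:30, 11:00-14:30, 15:00-16:15, 16:45-19:15.
Viktor free: 06:45-10:00, 11:30-13:15, 14:15-15:00.
Ximena free: 06:00-06:45, 08:00-08:30, 09:30-13:00, 14:15-16:00.
Callum: free for 09:15-10:00. Jun: not fully free for 09:15-10:00. Viktor: free for 09:15-10:00. Ximena: not fully free for 09:15-10:00.

Jun, Ximena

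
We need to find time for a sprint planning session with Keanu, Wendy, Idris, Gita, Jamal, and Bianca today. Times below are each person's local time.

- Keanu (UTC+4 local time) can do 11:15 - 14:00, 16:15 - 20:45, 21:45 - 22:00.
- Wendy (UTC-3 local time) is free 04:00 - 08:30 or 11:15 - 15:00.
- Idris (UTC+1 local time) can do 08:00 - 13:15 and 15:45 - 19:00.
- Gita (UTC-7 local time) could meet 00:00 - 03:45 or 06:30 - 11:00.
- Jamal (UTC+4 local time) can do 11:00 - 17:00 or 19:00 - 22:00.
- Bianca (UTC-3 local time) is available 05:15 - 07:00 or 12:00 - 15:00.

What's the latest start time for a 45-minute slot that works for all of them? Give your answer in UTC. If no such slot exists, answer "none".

16:00

Keanu in UTC: 07:15-10:00, 12:15-16:45, 17:45-18:00 (subtract 4h to convert from UTC+4).
Wendy in UTC: 07:00-11:30, 14:15-18:00 (add 3h to convert from UTC-3).
Idris in UTC: 07:00-12:15, 14:45-18:00 (subtract 1h to convert from UTC+1).
Gita in UTC: 07:00-10:45, 13:30-18:00 (add 7h to convert from UTC-7).
Jamal in UTC: 07:00-13:00, 15:00-18:00 (subtract 4h to convert from UTC+4).
Bianca in UTC: 08:15-10:00, 15:00-18:00 (add 3h to convert from UTC-3).
Keanu ∩ Wendy: 07:15-10:00, 14:15-16:45, 17:45-18:00.
Keanu ∩ Wendy ∩ Idris: 07:15-10:00, 14:45-16:45, 17:45-18:00.
Keanu ∩ Wendy ∩ Idris ∩ Gita: 07:15-10:00, 14:45-16:45, 17:45-18:00.
Keanu ∩ Wendy ∩ Idris ∩ Gita ∩ Jamal: 07:15-10:00, 15:00-16:45, 17:45-18:00.
Keanu ∩ Wendy ∩ Idris ∩ Gita ∩ Jamal ∩ Bianca: 08:15-10:00, 15:00-16:45, 17:45-18:00.
The last common window of at least 45 minutes is 15:00-16:45; a 45-minute meeting can start as late as 16:00 and still end by 16:45.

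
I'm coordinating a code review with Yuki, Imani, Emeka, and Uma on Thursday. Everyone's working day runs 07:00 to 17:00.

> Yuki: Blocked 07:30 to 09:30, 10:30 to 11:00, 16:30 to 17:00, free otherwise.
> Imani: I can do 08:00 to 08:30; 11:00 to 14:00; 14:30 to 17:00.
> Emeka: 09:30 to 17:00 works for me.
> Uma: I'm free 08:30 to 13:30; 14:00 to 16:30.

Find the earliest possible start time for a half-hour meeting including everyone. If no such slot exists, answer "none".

Yuki free: 07:00-07:30, 09:30-10:30, 11:00-16:30 (invert busy blocks within the working day).
Imani free: 08:00-08:30, 11:00-14:00, 14:30-17:00.
Emeka free: 09:30-17:00.
Uma free: 08:30-13:30, 14:00-16:30.
Yuki ∩ Imani: 11:00-14:00, 14:30-16:30.
Yuki ∩ Imani ∩ Emeka: 11:00-14:00, 14:30-16:30.
Yuki ∩ Imani ∩ Emeka ∩ Uma: 11:00-13:30, 14:30-16:30.
The first common window of at least 30 minutes is 11:00-13:30, so the earliest start is 11:00.

11:00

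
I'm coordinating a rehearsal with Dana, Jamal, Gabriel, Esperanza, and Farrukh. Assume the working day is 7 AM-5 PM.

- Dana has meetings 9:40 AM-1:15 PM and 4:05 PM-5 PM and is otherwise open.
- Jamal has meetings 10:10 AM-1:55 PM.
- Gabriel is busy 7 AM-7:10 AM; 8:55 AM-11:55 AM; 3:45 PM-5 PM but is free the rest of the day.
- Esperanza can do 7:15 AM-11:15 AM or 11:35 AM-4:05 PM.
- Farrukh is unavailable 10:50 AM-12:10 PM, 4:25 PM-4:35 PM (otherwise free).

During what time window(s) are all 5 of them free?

07:15-08:55, 13:55-15:45

Dana free: 07:00-09:40, 13:15-16:05 (invert busy blocks within the working day).
Jamal free: 07:00-10:10, 13:55-17:00 (invert busy blocks within the working day).
Gabriel free: 07:10-08:55, 11:55-15:45 (invert busy blocks within the working day).
Esperanza free: 07:15-11:15, 11:35-16:05.
Farrukh free: 07:00-10:50, 12:10-16:25, 16:35-17:00 (invert busy blocks within the working day).
Dana ∩ Jamal: 07:00-09:40, 13:55-16:05.
Dana ∩ Jamal ∩ Gabriel: 07:10-08:55, 13:55-15:45.
Dana ∩ Jamal ∩ Gabriel ∩ Esperanza: 07:15-08:55, 13:55-15:45.
Dana ∩ Jamal ∩ Gabriel ∩ Esperanza ∩ Farrukh: 07:15-08:55, 13:55-15:45.
So the common availability across everyone is 07:15-08:55, 13:55-15:45.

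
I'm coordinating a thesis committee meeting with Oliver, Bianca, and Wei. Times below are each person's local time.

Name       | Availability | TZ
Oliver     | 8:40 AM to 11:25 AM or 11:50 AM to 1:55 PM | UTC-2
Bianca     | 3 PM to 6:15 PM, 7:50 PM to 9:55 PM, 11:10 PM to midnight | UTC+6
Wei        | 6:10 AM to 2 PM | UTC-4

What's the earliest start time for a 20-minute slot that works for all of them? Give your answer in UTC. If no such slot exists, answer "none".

10:40

Oliver in UTC: 10:40-13:25, 13:50-15:55 (add 2h to convert from UTC-2).
Bianca in UTC: 09:00-12:15, 13:50-15:55, 17:10-18:00 (subtract 6h to convert from UTC+6).
Wei in UTC: 10:10-18:00 (add 4h to convert from UTC-4).
Oliver ∩ Bianca: 10:40-12:15, 13:50-15:55.
Oliver ∩ Bianca ∩ Wei: 10:40-12:15, 13:50-15:55.
The first common window of at least 20 minutes is 10:40-12:15, so the earliest start is 10:40.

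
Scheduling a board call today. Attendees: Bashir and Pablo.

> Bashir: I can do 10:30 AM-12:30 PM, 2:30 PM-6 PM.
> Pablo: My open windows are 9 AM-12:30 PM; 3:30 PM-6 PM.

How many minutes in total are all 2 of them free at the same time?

Bashir ∩ Pablo: 10:30-12:30, 15:30-18:00.
Those are the intersection windows.
Summing the common windows: 120 + 150 = 270 minutes.

270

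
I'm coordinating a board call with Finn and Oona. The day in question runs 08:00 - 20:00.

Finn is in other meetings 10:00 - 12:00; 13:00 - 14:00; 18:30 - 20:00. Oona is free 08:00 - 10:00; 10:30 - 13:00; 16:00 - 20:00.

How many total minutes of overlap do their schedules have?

Finn free: 08:00-10:00, 12:00-13:00, 14:00-18:30 (invert busy blocks within the working day).
Oona free: 08:00-10:00, 10:30-13:00, 16:00-20:00.
Finn ∩ Oona: 08:00-10:00, 12:00-13:00, 16:00-18:30.
So the common availability across everyone is 08:00-10:00, 12:00-13:00, 16:00-18:30.
Summing the common windows: 120 + 60 + 150 = 330 minutes.

330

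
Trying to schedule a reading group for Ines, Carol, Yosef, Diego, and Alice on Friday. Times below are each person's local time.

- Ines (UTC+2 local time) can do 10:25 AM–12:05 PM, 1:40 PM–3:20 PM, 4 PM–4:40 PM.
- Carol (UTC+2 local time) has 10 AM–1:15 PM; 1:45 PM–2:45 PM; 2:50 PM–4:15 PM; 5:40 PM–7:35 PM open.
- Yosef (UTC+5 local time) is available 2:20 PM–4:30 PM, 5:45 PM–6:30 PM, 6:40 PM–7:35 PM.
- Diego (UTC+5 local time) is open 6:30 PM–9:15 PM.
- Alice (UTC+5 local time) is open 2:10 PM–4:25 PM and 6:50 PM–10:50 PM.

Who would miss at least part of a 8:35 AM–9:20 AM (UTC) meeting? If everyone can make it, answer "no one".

Ines in UTC: 08:25-10:05, 11:40-13:20, 14:00-14:40 (subtract 2h to convert from UTC+2).
Carol in UTC: 08:00-11:15, 11:45-12:45, 12:50-14:15, 15:40-17:35 (subtract 2h to convert from UTC+2).
Yosef in UTC: 09:20-11:30, 12:45-13:30, 13:40-14:35 (subtract 5h to convert from UTC+5).
Diego in UTC: 13:30-16:15 (subtract 5h to convert from UTC+5).
Alice in UTC: 09:10-11:25, 13:50-17:50 (subtract 5h to convert from UTC+5).
Ines: free for 08:35-09:20. Carol: free for 08:35-09:20. Yosef: not fully free for 08:35-09:20. Diego: not fully free for 08:35-09:20. Alice: not fully free for 08:35-09:20.

Alice, Diego, Yosef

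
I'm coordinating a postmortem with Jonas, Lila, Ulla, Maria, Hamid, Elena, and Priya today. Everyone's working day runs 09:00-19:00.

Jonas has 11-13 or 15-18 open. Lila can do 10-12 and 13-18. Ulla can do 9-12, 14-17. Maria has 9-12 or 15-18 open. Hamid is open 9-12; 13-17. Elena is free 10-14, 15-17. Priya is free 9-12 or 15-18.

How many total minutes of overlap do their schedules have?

Jonas ∩ Lila: 11:00-12:00, 15:00-18:00.
Jonas ∩ Lila ∩ Ulla: 11:00-12:00, 15:00-17:00.
Jonas ∩ Lila ∩ Ulla ∩ Maria: 11:00-12:00, 15:00-17:00.
Jonas ∩ Lila ∩ Ulla ∩ Maria ∩ Hamid: 11:00-12:00, 15:00-17:00.
Jonas ∩ Lila ∩ Ulla ∩ Maria ∩ Hamid ∩ Elena: 11:00-12:00, 15:00-17:00.
Jonas ∩ Lila ∩ Ulla ∩ Maria ∩ Hamid ∩ Elena ∩ Priya: 11:00-12:00, 15:00-17:00.
Summing the common windows: 60 + 120 = 180 minutes.

180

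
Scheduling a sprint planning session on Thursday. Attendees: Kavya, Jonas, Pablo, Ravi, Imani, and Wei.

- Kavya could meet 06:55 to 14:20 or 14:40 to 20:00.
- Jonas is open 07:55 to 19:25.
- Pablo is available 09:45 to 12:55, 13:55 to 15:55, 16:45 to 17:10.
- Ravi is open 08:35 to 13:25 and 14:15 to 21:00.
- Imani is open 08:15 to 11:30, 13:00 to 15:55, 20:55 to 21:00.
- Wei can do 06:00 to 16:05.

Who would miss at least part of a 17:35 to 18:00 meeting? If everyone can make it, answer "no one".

Kavya: free for 17:35-18:00. Jonas: free for 17:35-18:00. Pablo: not fully free for 17:35-18:00. Ravi: free for 17:35-18:00. Imani: not fully free for 17:35-18:00. Wei: not fully free for 17:35-18:00.

Imani, Pablo, Wei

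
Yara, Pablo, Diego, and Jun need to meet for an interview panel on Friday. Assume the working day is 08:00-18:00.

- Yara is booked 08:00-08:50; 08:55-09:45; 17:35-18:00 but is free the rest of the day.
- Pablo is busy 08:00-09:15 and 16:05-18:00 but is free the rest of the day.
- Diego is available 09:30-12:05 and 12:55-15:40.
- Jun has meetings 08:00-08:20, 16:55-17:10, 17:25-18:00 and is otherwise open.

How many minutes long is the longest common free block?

165

Yara free: 08:50-08:55, 09:45-17:35 (invert busy blocks within the working day).
Pablo free: 09:15-16:05 (invert busy blocks within the working day).
Diego free: 09:30-12:05, 12:55-15:40.
Jun free: 08:20-16:55, 17:10-17:25 (invert busy blocks within the working day).
Yara ∩ Pablo: 09:45-16:05.
Yara ∩ Pablo ∩ Diego: 09:45-12:05, 12:55-15:40.
Yara ∩ Pablo ∩ Diego ∩ Jun: 09:45-12:05, 12:55-15:40.
Those are the intersection windows.
The longest is 12:55-15:40 at 165 minutes.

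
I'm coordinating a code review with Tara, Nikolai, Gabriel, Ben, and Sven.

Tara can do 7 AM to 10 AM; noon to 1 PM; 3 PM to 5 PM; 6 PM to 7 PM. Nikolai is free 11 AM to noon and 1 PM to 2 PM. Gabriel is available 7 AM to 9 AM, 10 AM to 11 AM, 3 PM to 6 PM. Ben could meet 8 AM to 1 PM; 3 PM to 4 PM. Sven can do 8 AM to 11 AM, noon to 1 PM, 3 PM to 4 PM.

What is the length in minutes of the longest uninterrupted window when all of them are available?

0

Tara ∩ Nikolai: ∅.
Tara ∩ Nikolai ∩ Gabriel: ∅.
Tara ∩ Nikolai ∩ Gabriel ∩ Ben: ∅.
Tara ∩ Nikolai ∩ Gabriel ∩ Ben ∩ Sven: ∅.
There is no time when everyone is free.
No common window exists, so the longest block is 0 minutes.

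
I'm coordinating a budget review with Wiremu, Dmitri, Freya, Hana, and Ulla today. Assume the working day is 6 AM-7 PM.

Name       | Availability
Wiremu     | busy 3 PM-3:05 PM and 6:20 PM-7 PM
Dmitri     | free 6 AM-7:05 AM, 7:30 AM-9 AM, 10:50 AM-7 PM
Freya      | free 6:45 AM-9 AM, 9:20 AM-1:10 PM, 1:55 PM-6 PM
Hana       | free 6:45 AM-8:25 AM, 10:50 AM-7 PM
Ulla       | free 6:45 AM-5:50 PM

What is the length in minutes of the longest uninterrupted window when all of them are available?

Wiremu free: 06:00-15:00, 15:05-18:20 (invert busy blocks within the working day).
Dmitri free: 06:00-07:05, 07:30-09:00, 10:50-19:00.
Freya free: 06:45-09:00, 09:20-13:10, 13:55-18:00.
Hana free: 06:45-08:25, 10:50-19:00.
Ulla free: 06:45-17:50.
Wiremu ∩ Dmitri: 06:00-07:05, 07:30-09:00, 10:50-15:00, 15:05-18:20.
Wiremu ∩ Dmitri ∩ Freya: 06:45-07:05, 07:30-09:00, 10:50-13:10, 13:55-15:00, 15:05-18:00.
Wiremu ∩ Dmitri ∩ Freya ∩ Hana: 06:45-07:05, 07:30-08:25, 10:50-13:10, 13:55-15:00, 15:05-18:00.
Wiremu ∩ Dmitri ∩ Freya ∩ Hana ∩ Ulla: 06:45-07:05, 07:30-08:25, 10:50-13:10, 13:55-15:00, 15:05-17:50.
The longest is 15:05-17:50 at 165 minutes.

165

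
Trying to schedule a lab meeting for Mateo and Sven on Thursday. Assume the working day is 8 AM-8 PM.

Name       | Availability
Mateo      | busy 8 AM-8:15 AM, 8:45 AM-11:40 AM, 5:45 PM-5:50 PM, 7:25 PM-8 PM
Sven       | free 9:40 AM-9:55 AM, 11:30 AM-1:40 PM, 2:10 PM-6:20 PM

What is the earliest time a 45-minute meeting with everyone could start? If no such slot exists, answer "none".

Mateo free: 08:15-08:45, 11:40-17:45, 17:50-19:25 (invert busy blocks within the working day).
Sven free: 09:40-09:55, 11:30-13:40, 14:10-18:20.
Mateo ∩ Sven: 11:40-13:40, 14:10-17:45, 17:50-18:20.
The first common window of at least 45 minutes is 11:40-13:40, so the earliest start is 11:40.

11:40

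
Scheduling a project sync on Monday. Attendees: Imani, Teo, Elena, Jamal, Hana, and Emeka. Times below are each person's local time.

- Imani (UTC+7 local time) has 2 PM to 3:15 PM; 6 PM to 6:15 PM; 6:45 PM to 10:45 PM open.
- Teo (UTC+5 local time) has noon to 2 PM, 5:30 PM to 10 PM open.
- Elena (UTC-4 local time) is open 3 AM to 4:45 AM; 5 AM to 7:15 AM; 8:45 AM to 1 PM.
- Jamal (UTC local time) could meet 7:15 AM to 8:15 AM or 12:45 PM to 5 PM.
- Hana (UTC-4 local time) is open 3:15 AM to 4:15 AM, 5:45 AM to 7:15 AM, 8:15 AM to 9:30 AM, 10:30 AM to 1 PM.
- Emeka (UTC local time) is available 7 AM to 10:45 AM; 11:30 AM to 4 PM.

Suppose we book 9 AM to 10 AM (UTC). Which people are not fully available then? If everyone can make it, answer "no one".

Imani in UTC: 07:00-08:15, 11:00-11:15, 11:45-15:45 (subtract 7h to convert from UTC+7).
Teo in UTC: 07:00-09:00, 12:30-17:00 (subtract 5h to convert from UTC+5).
Elena in UTC: 07:00-08:45, 09:00-11:15, 12:45-17:00 (add 4h to convert from UTC-4).
Jamal in UTC: 07:15-08:15, 12:45-17:00.
Hana in UTC: 07:15-08:15, 09:45-11:15, 12:15-13:30, 14:30-17:00 (add 4h to convert from UTC-4).
Emeka in UTC: 07:00-10:45, 11:30-16:00.
Imani: not fully free for 09:00-10:00. Teo: not fully free for 09:00-10:00. Elena: free for 09:00-10:00. Jamal: not fully free for 09:00-10:00. Hana: not fully free for 09:00-10:00. Emeka: free for 09:00-10:00.

Hana, Imani, Jamal, Teo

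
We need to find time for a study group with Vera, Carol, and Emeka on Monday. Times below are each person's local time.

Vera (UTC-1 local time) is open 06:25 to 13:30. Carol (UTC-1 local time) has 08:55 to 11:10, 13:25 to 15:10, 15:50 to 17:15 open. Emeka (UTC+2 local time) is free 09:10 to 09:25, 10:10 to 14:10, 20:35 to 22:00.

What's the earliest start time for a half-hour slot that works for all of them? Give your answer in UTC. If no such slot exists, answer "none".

Vera in UTC: 07:25-14:30 (add 1h to convert from UTC-1).
Carol in UTC: 09:55-12:10, 14:25-16:10, 16:50-18:15 (add 1h to convert from UTC-1).
Emeka in UTC: 07:10-07:25, 08:10-12:10, 18:35-20:00 (subtract 2h to convert from UTC+2).
Vera ∩ Carol: 09:55-12:10, 14:25-14:30.
Vera ∩ Carol ∩ Emeka: 09:55-12:10.
The first common window of at least 30 minutes is 09:55-12:10, so the earliest start is 09:55.

09:55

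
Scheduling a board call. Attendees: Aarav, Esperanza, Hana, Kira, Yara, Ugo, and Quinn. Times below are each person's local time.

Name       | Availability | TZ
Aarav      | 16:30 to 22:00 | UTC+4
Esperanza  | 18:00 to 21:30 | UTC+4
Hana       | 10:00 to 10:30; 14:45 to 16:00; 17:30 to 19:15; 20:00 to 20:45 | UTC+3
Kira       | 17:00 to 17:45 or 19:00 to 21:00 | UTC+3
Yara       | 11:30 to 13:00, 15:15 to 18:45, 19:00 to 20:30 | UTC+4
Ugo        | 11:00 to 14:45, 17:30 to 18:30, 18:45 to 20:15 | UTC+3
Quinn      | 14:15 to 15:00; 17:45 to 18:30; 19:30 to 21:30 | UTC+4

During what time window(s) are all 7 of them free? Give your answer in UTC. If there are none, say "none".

16:00-16:15

Aarav in UTC: 12:30-18:00 (subtract 4h to convert from UTC+4).
Esperanza in UTC: 14:00-17:30 (subtract 4h to convert from UTC+4).
Hana in UTC: 07:00-07:30, 11:45-13:00, 14:30-16:15, 17:00-17:45 (subtract 3h to convert from UTC+3).
Kira in UTC: 14:00-14:45, 16:00-18:00 (subtract 3h to convert from UTC+3).
Yara in UTC: 07:30-09:00, 11:15-14:45, 15:00-16:30 (subtract 4h to convert from UTC+4).
Ugo in UTC: 08:00-11:45, 14:30-15:30, 15:45-17:15 (subtract 3h to convert from UTC+3).
Quinn in UTC: 10:15-11:00, 13:45-14:30, 15:30-17:30 (subtract 4h to convert from UTC+4).
Aarav ∩ Esperanza: 14:00-17:30.
Aarav ∩ Esperanza ∩ Hana: 14:30-16:15, 17:00-17:30.
Aarav ∩ Esperanza ∩ Hana ∩ Kira: 14:30-14:45, 16:00-16:15, 17:00-17:30.
Aarav ∩ Esperanza ∩ Hana ∩ Kira ∩ Yara: 14:30-14:45, 16:00-16:15.
Aarav ∩ Esperanza ∩ Hana ∩ Kira ∩ Yara ∩ Ugo: 14:30-14:45, 16:00-16:15.
Aarav ∩ Esperanza ∩ Hana ∩ Kira ∩ Yara ∩ Ugo ∩ Quinn: 16:00-16:15.
Those are the intersection windows.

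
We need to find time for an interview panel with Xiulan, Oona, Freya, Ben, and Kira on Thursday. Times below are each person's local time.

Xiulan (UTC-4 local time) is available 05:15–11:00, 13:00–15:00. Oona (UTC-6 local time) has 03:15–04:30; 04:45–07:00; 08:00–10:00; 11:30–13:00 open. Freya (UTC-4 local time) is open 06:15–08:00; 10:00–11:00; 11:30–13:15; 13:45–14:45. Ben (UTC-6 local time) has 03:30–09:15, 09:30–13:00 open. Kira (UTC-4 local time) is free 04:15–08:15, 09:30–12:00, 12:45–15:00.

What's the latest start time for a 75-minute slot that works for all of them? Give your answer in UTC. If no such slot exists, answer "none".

Xiulan in UTC: 09:15-15:00, 17:00-19:00 (add 4h to convert from UTC-4).
Oona in UTC: 09:15-10:30, 10:45-13:00, 14:00-16:00, 17:30-19:00 (add 6h to convert from UTC-6).
Freya in UTC: 10:15-12:00, 14:00-15:00, 15:30-17:15, 17:45-18:45 (add 4h to convert from UTC-4).
Ben in UTC: 09:30-15:15, 15:30-19:00 (add 6h to convert from UTC-6).
Kira in UTC: 08:15-12:15, 13:30-16:00, 16:45-19:00 (add 4h to convert from UTC-4).
Xiulan ∩ Oona: 09:15-10:30, 10:45-13:00, 14:00-15:00, 17:30-19:00.
Xiulan ∩ Oona ∩ Freya: 10:15-10:30, 10:45-12:00, 14:00-15:00, 17:45-18:45.
Xiulan ∩ Oona ∩ Freya ∩ Ben: 10:15-10:30, 10:45-12:00, 14:00-15:00, 17:45-18:45.
Xiulan ∩ Oona ∩ Freya ∩ Ben ∩ Kira: 10:15-10:30, 10:45-12:00, 14:00-15:00, 17:45-18:45.
The last common window of at least 75 minutes is 10:45-12:00; a 75-minute meeting can start as late as 10:45 and still end by 12:00.

10:45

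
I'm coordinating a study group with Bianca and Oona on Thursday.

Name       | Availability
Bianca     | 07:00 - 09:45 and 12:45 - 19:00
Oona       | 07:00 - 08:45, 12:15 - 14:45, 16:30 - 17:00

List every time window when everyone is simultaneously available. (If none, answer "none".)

Bianca ∩ Oona: 07:00-08:45, 12:45-14:45, 16:30-17:00.
So the common availability across everyone is 07:00-08:45, 12:45-14:45, 16:30-17:00.

07:00-08:45, 12:45-14:45, 16:30-17:00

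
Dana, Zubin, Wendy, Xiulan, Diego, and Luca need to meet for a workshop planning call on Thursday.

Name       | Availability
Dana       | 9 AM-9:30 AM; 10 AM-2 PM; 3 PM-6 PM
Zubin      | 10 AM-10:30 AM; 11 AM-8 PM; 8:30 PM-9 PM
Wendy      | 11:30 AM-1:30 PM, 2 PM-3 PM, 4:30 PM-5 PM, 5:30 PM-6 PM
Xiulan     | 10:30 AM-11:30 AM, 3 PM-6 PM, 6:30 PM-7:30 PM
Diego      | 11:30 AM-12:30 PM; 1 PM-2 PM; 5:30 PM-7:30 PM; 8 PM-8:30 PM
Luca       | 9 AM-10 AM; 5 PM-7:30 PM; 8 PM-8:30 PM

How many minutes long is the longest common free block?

30

Dana ∩ Zubin: 10:00-10:30, 11:00-14:00, 15:00-18:00.
Dana ∩ Zubin ∩ Wendy: 11:30-13:30, 16:30-17:00, 17:30-18:00.
Dana ∩ Zubin ∩ Wendy ∩ Xiulan: 16:30-17:00, 17:30-18:00.
Dana ∩ Zubin ∩ Wendy ∩ Xiulan ∩ Diego: 17:30-18:00.
Dana ∩ Zubin ∩ Wendy ∩ Xiulan ∩ Diego ∩ Luca: 17:30-18:00.
The longest is 17:30-18:00 at 30 minutes.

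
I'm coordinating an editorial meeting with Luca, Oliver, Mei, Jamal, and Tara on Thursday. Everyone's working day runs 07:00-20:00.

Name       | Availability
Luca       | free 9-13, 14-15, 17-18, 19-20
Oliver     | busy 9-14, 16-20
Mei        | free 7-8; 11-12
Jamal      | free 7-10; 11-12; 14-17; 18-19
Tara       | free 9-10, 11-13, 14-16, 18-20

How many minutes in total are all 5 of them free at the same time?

Luca free: 09:00-13:00, 14:00-15:00, 17:00-18:00, 19:00-20:00.
Oliver free: 07:00-09:00, 14:00-16:00 (invert busy blocks within the working day).
Mei free: 07:00-08:00, 11:00-12:00.
Jamal free: 07:00-10:00, 11:00-12:00, 14:00-17:00, 18:00-19:00.
Tara free: 09:00-10:00, 11:00-13:00, 14:00-16:00, 18:00-20:00.
Luca ∩ Oliver: 14:00-15:00.
Luca ∩ Oliver ∩ Mei: ∅.
Luca ∩ Oliver ∩ Mei ∩ Jamal: ∅.
Luca ∩ Oliver ∩ Mei ∩ Jamal ∩ Tara: ∅.
There is no time when everyone is free.
There is no common window, so the total is 0 minutes.

0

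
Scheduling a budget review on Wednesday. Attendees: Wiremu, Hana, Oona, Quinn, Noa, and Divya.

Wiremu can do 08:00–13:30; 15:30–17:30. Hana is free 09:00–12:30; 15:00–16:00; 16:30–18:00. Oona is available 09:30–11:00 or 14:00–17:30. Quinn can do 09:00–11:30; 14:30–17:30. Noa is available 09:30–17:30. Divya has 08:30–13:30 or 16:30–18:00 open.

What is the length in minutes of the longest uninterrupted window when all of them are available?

90

Wiremu ∩ Hana: 09:00-12:30, 15:30-16:00, 16:30-17:30.
Wiremu ∩ Hana ∩ Oona: 09:30-11:00, 15:30-16:00, 16:30-17:30.
Wiremu ∩ Hana ∩ Oona ∩ Quinn: 09:30-11:00, 15:30-16:00, 16:30-17:30.
Wiremu ∩ Hana ∩ Oona ∩ Quinn ∩ Noa: 09:30-11:00, 15:30-16:00, 16:30-17:30.
Wiremu ∩ Hana ∩ Oona ∩ Quinn ∩ Noa ∩ Divya: 09:30-11:00, 16:30-17:30.
So the common availability across everyone is 09:30-11:00, 16:30-17:30.
The longest is 09:30-11:00 at 90 minutes.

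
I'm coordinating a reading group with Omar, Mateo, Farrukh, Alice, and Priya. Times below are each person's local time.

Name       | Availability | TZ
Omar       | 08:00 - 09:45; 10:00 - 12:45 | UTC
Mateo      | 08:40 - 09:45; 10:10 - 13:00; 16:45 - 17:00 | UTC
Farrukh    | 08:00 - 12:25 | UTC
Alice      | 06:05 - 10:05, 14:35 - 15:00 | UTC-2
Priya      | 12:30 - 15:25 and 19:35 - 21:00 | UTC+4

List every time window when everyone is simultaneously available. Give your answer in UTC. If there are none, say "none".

Omar in UTC: 08:00-09:45, 10:00-12:45.
Mateo in UTC: 08:40-09:45, 10:10-13:00, 16:45-17:00.
Farrukh in UTC: 08:00-12:25.
Alice in UTC: 08:05-12:05, 16:35-17:00 (add 2h to convert from UTC-2).
Priya in UTC: 08:30-11:25, 15:35-17:00 (subtract 4h to convert from UTC+4).
Omar ∩ Mateo: 08:40-09:45, 10:10-12:45.
Omar ∩ Mateo ∩ Farrukh: 08:40-09:45, 10:10-12:25.
Omar ∩ Mateo ∩ Farrukh ∩ Alice: 08:40-09:45, 10:10-12:05.
Omar ∩ Mateo ∩ Farrukh ∩ Alice ∩ Priya: 08:40-09:45, 10:10-11:25.

08:40-09:45, 10:10-11:25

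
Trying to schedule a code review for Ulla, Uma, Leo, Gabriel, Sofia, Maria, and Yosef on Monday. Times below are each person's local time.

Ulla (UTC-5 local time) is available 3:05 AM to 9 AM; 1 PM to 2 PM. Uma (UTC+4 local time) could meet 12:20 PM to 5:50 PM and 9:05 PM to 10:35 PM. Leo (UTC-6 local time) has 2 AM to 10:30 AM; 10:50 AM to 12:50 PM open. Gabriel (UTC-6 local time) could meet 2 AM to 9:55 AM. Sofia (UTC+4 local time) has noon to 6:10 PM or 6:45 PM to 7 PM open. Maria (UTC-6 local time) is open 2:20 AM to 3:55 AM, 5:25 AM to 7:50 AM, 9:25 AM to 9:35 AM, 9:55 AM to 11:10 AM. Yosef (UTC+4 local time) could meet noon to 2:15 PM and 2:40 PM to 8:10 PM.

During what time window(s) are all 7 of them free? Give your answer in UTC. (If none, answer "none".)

08:20-09:55, 11:25-13:50

Ulla in UTC: 08:05-14:00, 18:00-19:00 (add 5h to convert from UTC-5).
Uma in UTC: 08:20-13:50, 17:05-18:35 (subtract 4h to convert from UTC+4).
Leo in UTC: 08:00-16:30, 16:50-18:50 (add 6h to convert from UTC-6).
Gabriel in UTC: 08:00-15:55 (add 6h to convert from UTC-6).
Sofia in UTC: 08:00-14:10, 14:45-15:00 (subtract 4h to convert from UTC+4).
Maria in UTC: 08:20-09:55, 11:25-13:50, 15:25-15:35, 15:55-17:10 (add 6h to convert from UTC-6).
Yosef in UTC: 08:00-10:15, 10:40-16:10 (subtract 4h to convert from UTC+4).
Ulla ∩ Uma: 08:20-13:50, 18:00-18:35.
Ulla ∩ Uma ∩ Leo: 08:20-13:50, 18:00-18:35.
Ulla ∩ Uma ∩ Leo ∩ Gabriel: 08:20-13:50.
Ulla ∩ Uma ∩ Leo ∩ Gabriel ∩ Sofia: 08:20-13:50.
Ulla ∩ Uma ∩ Leo ∩ Gabriel ∩ Sofia ∩ Maria: 08:20-09:55, 11:25-13:50.
Ulla ∩ Uma ∩ Leo ∩ Gabriel ∩ Sofia ∩ Maria ∩ Yosef: 08:20-09:55, 11:25-13:50.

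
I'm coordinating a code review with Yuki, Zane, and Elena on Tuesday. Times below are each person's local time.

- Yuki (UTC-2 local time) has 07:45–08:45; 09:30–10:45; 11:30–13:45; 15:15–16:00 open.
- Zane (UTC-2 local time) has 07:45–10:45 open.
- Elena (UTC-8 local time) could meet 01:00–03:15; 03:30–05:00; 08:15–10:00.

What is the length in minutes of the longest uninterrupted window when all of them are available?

Yuki in UTC: 09:45-10:45, 11:30-12:45, 13:30-15:45, 17:15-18:00 (add 2h to convert from UTC-2).
Zane in UTC: 09:45-12:45 (add 2h to convert from UTC-2).
Elena in UTC: 09:00-11:15, 11:30-13:00, 16:15-18:00 (add 8h to convert from UTC-8).
Yuki ∩ Zane: 09:45-10:45, 11:30-12:45.
Yuki ∩ Zane ∩ Elena: 09:45-10:45, 11:30-12:45.
The longest is 11:30-12:45 at 75 minutes.

75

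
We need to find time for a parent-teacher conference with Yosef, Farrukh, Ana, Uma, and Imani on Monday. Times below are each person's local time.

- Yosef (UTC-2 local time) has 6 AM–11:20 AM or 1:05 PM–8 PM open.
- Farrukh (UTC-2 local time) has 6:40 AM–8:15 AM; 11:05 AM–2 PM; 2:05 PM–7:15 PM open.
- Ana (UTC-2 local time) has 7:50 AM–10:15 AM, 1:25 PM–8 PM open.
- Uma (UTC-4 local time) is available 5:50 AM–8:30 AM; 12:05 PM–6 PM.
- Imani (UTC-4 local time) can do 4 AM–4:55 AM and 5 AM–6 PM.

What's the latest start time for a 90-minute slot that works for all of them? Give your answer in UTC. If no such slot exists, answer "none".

Yosef in UTC: 08:00-13:20, 15:05-22:00 (add 2h to convert from UTC-2).
Farrukh in UTC: 08:40-10:15, 13:05-16:00, 16:05-21:15 (add 2h to convert from UTC-2).
Ana in UTC: 09:50-12:15, 15:25-22:00 (add 2h to convert from UTC-2).
Uma in UTC: 09:50-12:30, 16:05-22:00 (add 4h to convert from UTC-4).
Imani in UTC: 08:00-08:55, 09:00-22:00 (add 4h to convert from UTC-4).
Yosef ∩ Farrukh: 08:40-10:15, 13:05-13:20, 15:05-16:00, 16:05-21:15.
Yosef ∩ Farrukh ∩ Ana: 09:50-10:15, 15:25-16:00, 16:05-21:15.
Yosef ∩ Farrukh ∩ Ana ∩ Uma: 09:50-10:15, 16:05-21:15.
Yosef ∩ Farrukh ∩ Ana ∩ Uma ∩ Imani: 09:50-10:15, 16:05-21:15.
The last common window of at least 90 minutes is 16:05-21:15; a 90-minute meeting can start as late as 19:45 and still end by 21:15.

19:45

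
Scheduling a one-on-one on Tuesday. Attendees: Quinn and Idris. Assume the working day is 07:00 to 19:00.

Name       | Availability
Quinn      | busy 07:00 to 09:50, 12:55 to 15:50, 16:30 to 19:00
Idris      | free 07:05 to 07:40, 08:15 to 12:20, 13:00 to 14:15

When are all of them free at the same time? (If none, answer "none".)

Quinn free: 09:50-12:55, 15:50-16:30 (invert busy blocks within the working day).
Idris free: 07:05-07:40, 08:15-12:20, 13:00-14:15.
Quinn ∩ Idris: 09:50-12:20.

09:50-12:20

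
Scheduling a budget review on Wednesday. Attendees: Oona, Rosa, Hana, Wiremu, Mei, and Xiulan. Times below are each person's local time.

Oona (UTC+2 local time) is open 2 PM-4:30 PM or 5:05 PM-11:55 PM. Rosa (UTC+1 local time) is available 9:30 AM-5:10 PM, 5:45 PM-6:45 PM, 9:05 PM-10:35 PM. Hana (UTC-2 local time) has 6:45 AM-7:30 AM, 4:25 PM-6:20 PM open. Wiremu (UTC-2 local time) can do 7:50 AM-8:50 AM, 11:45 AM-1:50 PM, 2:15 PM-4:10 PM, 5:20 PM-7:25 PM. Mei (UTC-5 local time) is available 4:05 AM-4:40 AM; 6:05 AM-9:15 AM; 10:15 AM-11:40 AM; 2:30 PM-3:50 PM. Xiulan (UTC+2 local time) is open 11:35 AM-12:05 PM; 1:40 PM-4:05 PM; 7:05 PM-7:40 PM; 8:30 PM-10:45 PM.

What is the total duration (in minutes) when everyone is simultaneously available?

15

Oona in UTC: 12:00-14:30, 15:05-21:55 (subtract 2h to convert from UTC+2).
Rosa in UTC: 08:30-16:10, 16:45-17:45, 20:05-21:35 (subtract 1h to convert from UTC+1).
Hana in UTC: 08:45-09:30, 18:25-20:20 (add 2h to convert from UTC-2).
Wiremu in UTC: 09:50-10:50, 13:45-15:50, 16:15-18:10, 19:20-21:25 (add 2h to convert from UTC-2).
Mei in UTC: 09:05-09:40, 11:05-14:15, 15:15-16:40, 19:30-20:50 (add 5h to convert from UTC-5).
Xiulan in UTC: 09:35-10:05, 11:40-14:05, 17:05-17:40, 18:30-20:45 (subtract 2h to convert from UTC+2).
Oona ∩ Rosa: 12:00-14:30, 15:05-16:10, 16:45-17:45, 20:05-21:35.
Oona ∩ Rosa ∩ Hana: 20:05-20:20.
Oona ∩ Rosa ∩ Hana ∩ Wiremu: 20:05-20:20.
Oona ∩ Rosa ∩ Hana ∩ Wiremu ∩ Mei: 20:05-20:20.
Oona ∩ Rosa ∩ Hana ∩ Wiremu ∩ Mei ∩ Xiulan: 20:05-20:20.
That's a single block of 15 minutes.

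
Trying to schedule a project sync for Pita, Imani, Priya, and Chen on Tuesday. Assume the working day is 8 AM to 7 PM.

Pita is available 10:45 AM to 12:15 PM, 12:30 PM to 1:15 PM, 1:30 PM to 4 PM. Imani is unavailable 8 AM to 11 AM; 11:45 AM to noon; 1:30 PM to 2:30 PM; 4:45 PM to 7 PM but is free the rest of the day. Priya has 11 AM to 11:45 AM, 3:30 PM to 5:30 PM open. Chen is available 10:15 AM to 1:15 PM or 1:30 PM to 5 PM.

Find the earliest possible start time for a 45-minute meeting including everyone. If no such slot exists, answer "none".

Pita free: 10:45-12:15, 12:30-13:15, 13:30-16:00.
Imani free: 11:00-11:45, 12:00-13:30, 14:30-16:45 (invert busy blocks within the working day).
Priya free: 11:00-11:45, 15:30-17:30.
Chen free: 10:15-13:15, 13:30-17:00.
Pita ∩ Imani: 11:00-11:45, 12:00-12:15, 12:30-13:15, 14:30-16:00.
Pita ∩ Imani ∩ Priya: 11:00-11:45, 15:30-16:00.
Pita ∩ Imani ∩ Priya ∩ Chen: 11:00-11:45, 15:30-16:00.
Those are the intersection windows.
The first common window of at least 45 minutes is 11:00-11:45, so the earliest start is 11:00.

11:00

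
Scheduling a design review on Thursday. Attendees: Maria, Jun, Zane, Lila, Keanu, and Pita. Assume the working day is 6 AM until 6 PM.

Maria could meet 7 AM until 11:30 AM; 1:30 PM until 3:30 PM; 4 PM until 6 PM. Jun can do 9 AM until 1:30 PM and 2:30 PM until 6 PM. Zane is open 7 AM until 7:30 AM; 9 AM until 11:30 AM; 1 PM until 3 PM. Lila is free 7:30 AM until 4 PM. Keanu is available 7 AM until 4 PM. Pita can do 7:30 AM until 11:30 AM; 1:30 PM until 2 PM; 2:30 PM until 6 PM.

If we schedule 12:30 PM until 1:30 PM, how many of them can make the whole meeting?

3

Jun, Lila, and Keanu can make the full 12:30-13:30 slot — that's 3.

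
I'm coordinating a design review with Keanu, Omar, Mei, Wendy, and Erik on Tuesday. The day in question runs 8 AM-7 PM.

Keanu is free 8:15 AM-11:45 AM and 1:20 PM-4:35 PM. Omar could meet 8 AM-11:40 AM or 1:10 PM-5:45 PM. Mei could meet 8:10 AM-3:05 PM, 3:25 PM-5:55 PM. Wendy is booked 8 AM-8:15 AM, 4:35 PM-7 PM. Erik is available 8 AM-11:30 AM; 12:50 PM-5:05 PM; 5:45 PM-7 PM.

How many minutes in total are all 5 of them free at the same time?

370

Keanu free: 08:15-11:45, 13:20-16:35.
Omar free: 08:00-11:40, 13:10-17:45.
Mei free: 08:10-15:05, 15:25-17:55.
Wendy free: 08:15-16:35 (invert busy blocks within the working day).
Erik free: 08:00-11:30, 12:50-17:05, 17:45-19:00.
Keanu ∩ Omar: 08:15-11:40, 13:20-16:35.
Keanu ∩ Omar ∩ Mei: 08:15-11:40, 13:20-15:05, 15:25-16:35.
Keanu ∩ Omar ∩ Mei ∩ Wendy: 08:15-11:40, 13:20-15:05, 15:25-16:35.
Keanu ∩ Omar ∩ Mei ∩ Wendy ∩ Erik: 08:15-11:30, 13:20-15:05, 15:25-16:35.
Those are the intersection windows.
Summing the common windows: 195 + 105 + 70 = 370 minutes.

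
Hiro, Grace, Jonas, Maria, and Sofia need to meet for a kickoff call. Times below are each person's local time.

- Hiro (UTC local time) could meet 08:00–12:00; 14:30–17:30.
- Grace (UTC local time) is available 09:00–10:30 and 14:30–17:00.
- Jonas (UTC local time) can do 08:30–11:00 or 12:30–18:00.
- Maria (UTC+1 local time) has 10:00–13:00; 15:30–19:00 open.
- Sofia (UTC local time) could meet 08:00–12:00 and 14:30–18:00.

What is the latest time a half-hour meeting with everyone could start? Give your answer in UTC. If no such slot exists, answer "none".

16:30

Hiro in UTC: 08:00-12:00, 14:30-17:30.
Grace in UTC: 09:00-10:30, 14:30-17:00.
Jonas in UTC: 08:30-11:00, 12:30-18:00.
Maria in UTC: 09:00-12:00, 14:30-18:00 (subtract 1h to convert from UTC+1).
Sofia in UTC: 08:00-12:00, 14:30-18:00.
Hiro ∩ Grace: 09:00-10:30, 14:30-17:00.
Hiro ∩ Grace ∩ Jonas: 09:00-10:30, 14:30-17:00.
Hiro ∩ Grace ∩ Jonas ∩ Maria: 09:00-10:30, 14:30-17:00.
Hiro ∩ Grace ∩ Jonas ∩ Maria ∩ Sofia: 09:00-10:30, 14:30-17:00.
So the common availability across everyone is 09:00-10:30, 14:30-17:00.
The last common window of at least 30 minutes is 14:30-17:00; a 30-minute meeting can start as late as 16:30 and still end by 17:00.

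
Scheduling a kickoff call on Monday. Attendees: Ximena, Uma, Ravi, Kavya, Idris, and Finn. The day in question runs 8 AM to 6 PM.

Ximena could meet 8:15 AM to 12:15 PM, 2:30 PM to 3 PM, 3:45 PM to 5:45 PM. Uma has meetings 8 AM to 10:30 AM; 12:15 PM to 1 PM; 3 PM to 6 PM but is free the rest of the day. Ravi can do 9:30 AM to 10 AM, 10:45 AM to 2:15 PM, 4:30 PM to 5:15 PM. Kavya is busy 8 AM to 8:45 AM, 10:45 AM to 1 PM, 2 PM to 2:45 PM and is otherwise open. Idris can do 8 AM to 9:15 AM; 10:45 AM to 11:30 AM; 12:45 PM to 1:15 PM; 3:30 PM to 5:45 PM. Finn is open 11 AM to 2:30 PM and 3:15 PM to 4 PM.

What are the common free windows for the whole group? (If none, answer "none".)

Ximena free: 08:15-12:15, 14:30-15:00, 15:45-17:45.
Uma free: 10:30-12:15, 13:00-15:00 (invert busy blocks within the working day).
Ravi free: 09:30-10:00, 10:45-14:15, 16:30-17:15.
Kavya free: 08:45-10:45, 13:00-14:00, 14:45-18:00 (invert busy blocks within the working day).
Idris free: 08:00-09:15, 10:45-11:30, 12:45-13:15, 15:30-17:45.
Finn free: 11:00-14:30, 15:15-16:00.
Ximena ∩ Uma: 10:30-12:15, 14:30-15:00.
Ximena ∩ Uma ∩ Ravi: 10:45-12:15.
Ximena ∩ Uma ∩ Ravi ∩ Kavya: ∅.
Ximena ∩ Uma ∩ Ravi ∩ Kavya ∩ Idris: ∅.
Ximena ∩ Uma ∩ Ravi ∩ Kavya ∩ Idris ∩ Finn: ∅.
There is no time when everyone is free.

none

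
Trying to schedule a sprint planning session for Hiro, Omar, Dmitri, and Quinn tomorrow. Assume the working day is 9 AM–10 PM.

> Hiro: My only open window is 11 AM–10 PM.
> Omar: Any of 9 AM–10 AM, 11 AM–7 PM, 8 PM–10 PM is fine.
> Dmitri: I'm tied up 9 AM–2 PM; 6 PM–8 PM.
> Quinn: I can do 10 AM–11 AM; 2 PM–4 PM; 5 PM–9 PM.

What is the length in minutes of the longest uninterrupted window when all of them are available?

120

Hiro free: 11:00-22:00.
Omar free: 09:00-10:00, 11:00-19:00, 20:00-22:00.
Dmitri free: 14:00-18:00, 20:00-22:00 (invert busy blocks within the working day).
Quinn free: 10:00-11:00, 14:00-16:00, 17:00-21:00.
Hiro ∩ Omar: 11:00-19:00, 20:00-22:00.
Hiro ∩ Omar ∩ Dmitri: 14:00-18:00, 20:00-22:00.
Hiro ∩ Omar ∩ Dmitri ∩ Quinn: 14:00-16:00, 17:00-18:00, 20:00-21:00.
The longest is 14:00-16:00 at 120 minutes.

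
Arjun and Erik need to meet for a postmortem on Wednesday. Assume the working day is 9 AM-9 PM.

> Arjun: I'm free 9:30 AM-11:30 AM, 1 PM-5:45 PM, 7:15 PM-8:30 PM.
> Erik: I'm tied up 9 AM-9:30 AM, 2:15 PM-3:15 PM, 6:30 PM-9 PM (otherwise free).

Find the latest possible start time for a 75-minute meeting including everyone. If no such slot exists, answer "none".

16:30

Arjun free: 09:30-11:30, 13:00-17:45, 19:15-20:30.
Erik free: 09:30-14:15, 15:15-18:30 (invert busy blocks within the working day).
Arjun ∩ Erik: 09:30-11:30, 13:00-14:15, 15:15-17:45.
So the common availability across everyone is 09:30-11:30, 13:00-14:15, 15:15-17:45.
The last common window of at least 75 minutes is 15:15-17:45; a 75-minute meeting can start as late as 16:30 and still end by 17:45.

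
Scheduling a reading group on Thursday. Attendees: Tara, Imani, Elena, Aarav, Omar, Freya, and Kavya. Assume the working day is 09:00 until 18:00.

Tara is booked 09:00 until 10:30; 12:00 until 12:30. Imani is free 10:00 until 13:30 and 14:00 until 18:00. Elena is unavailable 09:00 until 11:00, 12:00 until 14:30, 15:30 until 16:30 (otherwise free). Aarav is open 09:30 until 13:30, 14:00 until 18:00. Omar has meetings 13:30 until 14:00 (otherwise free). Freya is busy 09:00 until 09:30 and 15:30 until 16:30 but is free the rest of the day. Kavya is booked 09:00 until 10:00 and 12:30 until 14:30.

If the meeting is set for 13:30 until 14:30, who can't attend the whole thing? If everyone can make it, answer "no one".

Tara free: 10:30-12:00, 12:30-18:00 (invert busy blocks within the working day).
Imani free: 10:00-13:30, 14:00-18:00.
Elena free: 11:00-12:00, 14:30-15:30, 16:30-18:00 (invert busy blocks within the working day).
Aarav free: 09:30-13:30, 14:00-18:00.
Omar free: 09:00-13:30, 14:00-18:00 (invert busy blocks within the working day).
Freya free: 09:30-15:30, 16:30-18:00 (invert busy blocks within the working day).
Kavya free: 10:00-12:30, 14:30-18:00 (invert busy blocks within the working day).
Tara: free for 13:30-14:30. Imani: not fully free for 13:30-14:30. Elena: not fully free for 13:30-14:30. Aarav: not fully free for 13:30-14:30. Omar: not fully free for 13:30-14:30. Freya: free for 13:30-14:30. Kavya: not fully free for 13:30-14:30.

Aarav, Elena, Imani, Kavya, Omar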